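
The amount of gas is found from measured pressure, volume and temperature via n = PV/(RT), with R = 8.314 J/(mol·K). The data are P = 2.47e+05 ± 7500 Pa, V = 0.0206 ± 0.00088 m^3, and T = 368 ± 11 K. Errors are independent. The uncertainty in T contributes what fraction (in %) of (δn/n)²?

24.5%

(δn/n)² = (1·δP/P)² + (1·δV/V)² + (-1·δT/T)²
  P term: (1×0.0304)² = 0.000922
  V term: (1×0.0427)² = 0.00182
  T term: (-1×0.0299)² = 0.000893
Total = 0.00364. Share from T = 0.000893/0.00364 = 0.245.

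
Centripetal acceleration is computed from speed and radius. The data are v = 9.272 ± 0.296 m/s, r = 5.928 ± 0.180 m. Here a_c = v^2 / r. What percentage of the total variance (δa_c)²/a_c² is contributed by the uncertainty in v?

(δa_c/a_c)² = (2·δv/v)² + (-1·δr/r)²
  v term: (2×0.0319)² = 0.00408
  r term: (-1×0.0304)² = 0.000922
Total = 0.00500. Share from v = 0.00408/0.00500 = 0.816.

81.6%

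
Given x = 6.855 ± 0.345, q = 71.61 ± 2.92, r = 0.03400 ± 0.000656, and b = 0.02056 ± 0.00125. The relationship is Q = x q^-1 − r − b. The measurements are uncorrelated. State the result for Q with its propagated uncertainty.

Let p = x·q^-1 = 0.09573. δp/p = √((1·δx/x)² + (-1·δq/q)²) = √(0.00253 + 0.00166) = 0.0648, so δp = 0.00620.
Q = p − r − b: δQ = √(δp² + δr² + δb²) = √(3.84e-05 + 4.3e-07 + 1.56e-06) = 0.00636
Q = 0.04117.

0.04117 ± 0.00636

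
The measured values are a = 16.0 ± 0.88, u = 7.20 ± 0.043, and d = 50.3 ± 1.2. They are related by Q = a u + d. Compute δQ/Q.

Let p = a·u = 115. δp/p = √((1·δa/a)² + (1·δu/u)²) = √(0.00302 + 3.57e-05) = 0.0553, so δp = 6.37.
Q = p + d: δQ = √(δp² + δd²) = √(40.6 + 1.44) = 6.49
Q = 166, so δQ/Q = 6.49/166 = 0.0392.

0.0392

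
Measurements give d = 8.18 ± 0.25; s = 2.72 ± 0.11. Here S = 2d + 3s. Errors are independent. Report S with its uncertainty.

24.5 ± 0.599

For a sum/difference, combine absolute errors in quadrature:
  (2·δd)² = 0.250;  (3·δs)² = 0.109
δS = √(0.359) = 0.599
S = 24.5.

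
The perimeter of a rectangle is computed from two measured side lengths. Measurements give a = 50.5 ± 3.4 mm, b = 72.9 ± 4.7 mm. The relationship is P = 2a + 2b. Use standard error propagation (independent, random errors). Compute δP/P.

Sums and differences: (δP)² = Σ (cᵢ δxᵢ)².
  (2·δa)² = 46.2;  (2·δb)² = 88.4
δP = √(135) = 11.6 mm
P = 247 mm, so δP/P = 11.6/247 = 0.0470.

0.0470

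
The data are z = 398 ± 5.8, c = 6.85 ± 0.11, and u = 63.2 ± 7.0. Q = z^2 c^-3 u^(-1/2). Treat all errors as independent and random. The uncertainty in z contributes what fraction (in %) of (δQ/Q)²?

13.6%

(δQ/Q)² = (2·δz/z)² + (-3·δc/c)² + (−½·δu/u)²
  z term: (2×0.0146)² = 0.000849
  c term: (-3×0.0161)² = 0.00232
  u term: (-0.5×0.111)² = 0.00307
Total = 0.00624. Share from z = 0.000849/0.00624 = 0.136.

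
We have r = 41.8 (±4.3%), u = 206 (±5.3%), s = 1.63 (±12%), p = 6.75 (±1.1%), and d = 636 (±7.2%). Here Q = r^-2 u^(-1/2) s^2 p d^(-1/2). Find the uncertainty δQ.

For a monomial Q ∝ r^-2, u^(-1/2), s^2, p, d^(-1/2), fractional errors add in quadrature:
  (-2·δr/r)² = (-2×0.0430)² = 0.00740;  (−½·δu/u)² = (-0.5×0.0530)² = 0.000702;  (2·δs/s)² = (2×0.120)² = 0.0576;  (1·δp/p)² = (1×0.0110)² = 0.000121;  (−½·δd/d)² = (-0.5×0.0720)² = 0.00130
δQ/Q = √(0.0671) = 0.259
Q = 2.84e-05, so δQ = 0.259 × 2.84e-05 = 7.35e-06.

7.35e-06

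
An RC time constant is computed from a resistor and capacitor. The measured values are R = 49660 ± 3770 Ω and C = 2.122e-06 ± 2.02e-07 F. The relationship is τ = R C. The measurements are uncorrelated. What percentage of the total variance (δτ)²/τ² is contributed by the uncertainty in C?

61.1%

(δτ/τ)² = (1·δR/R)² + (1·δC/C)²
  R term: (1×0.0759)² = 0.00576
  C term: (1×0.0952)² = 0.00906
Total = 0.0148. Share from C = 0.00906/0.0148 = 0.611.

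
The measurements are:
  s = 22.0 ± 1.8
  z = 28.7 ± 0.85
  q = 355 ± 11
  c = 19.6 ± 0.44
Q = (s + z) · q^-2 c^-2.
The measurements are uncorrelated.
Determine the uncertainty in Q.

Let u = s + z = 50.7. δu = √(δs² + δz²) = √(3.24 + 0.722) = 1.99, so δu/u = 0.0393.
Q is then a monomial in u, q, c:
δQ/Q = √((δu/u)² + (-2·δq/q)² + (-2·δc/c)²) = √(0.00154 + 0.00384 + 0.00202) = 0.0860
Q = 1.05e-06, so δQ = 0.0860 × 1.05e-06 = 9.01e-08.

9.01e-08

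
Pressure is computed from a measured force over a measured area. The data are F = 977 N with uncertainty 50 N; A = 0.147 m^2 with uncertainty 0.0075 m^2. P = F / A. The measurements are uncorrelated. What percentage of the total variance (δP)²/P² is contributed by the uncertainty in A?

49.8%

(δP/P)² = (1·δF/F)² + (-1·δA/A)²
  F term: (1×0.0512)² = 0.00262
  A term: (-1×0.0510)² = 0.00260
Total = 0.00522. Share from A = 0.00260/0.00522 = 0.498.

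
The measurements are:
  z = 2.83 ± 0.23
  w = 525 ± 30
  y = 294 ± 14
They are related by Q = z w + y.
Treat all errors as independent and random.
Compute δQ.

148

Let p = z·w = 1490. δp/p = √((1·δz/z)² + (1·δw/w)²) = √(0.00661 + 0.00327) = 0.0994, so δp = 148.
Q = p + y: δQ = √(δp² + δy²) = √(21800 + 196) = 148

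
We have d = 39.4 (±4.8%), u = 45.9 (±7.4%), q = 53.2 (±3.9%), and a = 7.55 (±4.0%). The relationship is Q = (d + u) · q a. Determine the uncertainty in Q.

Let w = d + u = 85.3. δw = √(δd² + δu²) = √(3.58 + 11.5) = 3.89, so δw/w = 0.0456.
Q is then a monomial in w, q, a:
δQ/Q = √((δw/w)² + (1·δq/q)² + (1·δa/a)²) = √(0.00208 + 0.00152 + 0.00160) = 0.0721
Q = 34300, so δQ = 0.0721 × 34300 = 2470.

2470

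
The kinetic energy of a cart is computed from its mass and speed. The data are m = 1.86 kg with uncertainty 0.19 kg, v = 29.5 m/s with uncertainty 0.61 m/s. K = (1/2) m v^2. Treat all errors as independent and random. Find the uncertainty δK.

89.2 J

K is a product of powers, so relative uncertainties combine in quadrature:
  (1·δm/m)² = (1×0.102)² = 0.0104;  (2·δv/v)² = (2×0.0207)² = 0.00171
δK/K = √(0.0121) = 0.110
K = 809 J, so δK = 0.110 × 809 = 89.2 J.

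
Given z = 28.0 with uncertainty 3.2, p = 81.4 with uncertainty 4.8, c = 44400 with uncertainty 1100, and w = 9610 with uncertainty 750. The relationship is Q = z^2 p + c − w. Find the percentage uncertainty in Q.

Let h = z^2·p = 63800. δh/h = √((2·δz/z)² + (1·δp/p)²) = √(0.0522 + 0.00348) = 0.236, so δh = 15100.
Q = h + c − w: δQ = √(δh² + δc² + δw²) = √(2.27e+08 + 1.21e+06 + 5.62e+05) = 15100
Q = 98600, so δQ/Q = 15100/98600 = 0.153.

15.3%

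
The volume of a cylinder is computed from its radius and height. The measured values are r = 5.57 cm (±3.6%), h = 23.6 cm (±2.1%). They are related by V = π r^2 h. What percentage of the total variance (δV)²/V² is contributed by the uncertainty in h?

(δV/V)² = (2·δr/r)² + (1·δh/h)²
  r term: (2×0.0360)² = 0.00518
  h term: (1×0.0210)² = 0.000441
Total = 0.00563. Share from h = 0.000441/0.00563 = 0.0784.

7.84%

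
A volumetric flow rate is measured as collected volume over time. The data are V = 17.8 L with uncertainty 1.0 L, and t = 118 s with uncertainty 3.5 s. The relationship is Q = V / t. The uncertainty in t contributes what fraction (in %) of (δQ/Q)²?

(δQ/Q)² = (1·δV/V)² + (-1·δt/t)²
  V term: (1×0.0562)² = 0.00316
  t term: (-1×0.0297)² = 0.000880
Total = 0.00404. Share from t = 0.000880/0.00404 = 0.218.

21.8%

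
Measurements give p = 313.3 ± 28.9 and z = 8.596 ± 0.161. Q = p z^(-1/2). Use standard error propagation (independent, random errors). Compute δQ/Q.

0.0927

Relative error in a monomial: (δQ/Q)² = Σ (nᵢ · δxᵢ/xᵢ)².
  (1·δp/p)² = (1×0.0922)² = 0.00851;  (−½·δz/z)² = (-0.5×0.0187)² = 8.77e-05
δQ/Q = √(0.00860) = 0.0927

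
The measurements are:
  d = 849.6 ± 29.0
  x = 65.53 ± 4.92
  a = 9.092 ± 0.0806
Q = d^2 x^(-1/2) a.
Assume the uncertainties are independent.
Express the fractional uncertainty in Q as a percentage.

7.84%

Q is a product of powers, so relative uncertainties combine in quadrature:
  (2·δd/d)² = (2×0.0341)² = 0.00466;  (−½·δx/x)² = (-0.5×0.0751)² = 0.00141;  (1·δa/a)² = (1×0.00886)² = 7.86e-05
δQ/Q = √(0.00615) = 0.0784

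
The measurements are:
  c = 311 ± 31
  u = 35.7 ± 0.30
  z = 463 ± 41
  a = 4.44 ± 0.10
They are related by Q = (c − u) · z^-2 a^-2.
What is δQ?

1.4e-05

Let w = c − u = 275. δw = √(δc² + δu²) = √(961 + 0.0900) = 31.0, so δw/w = 0.113.
Q is then a monomial in w, z, a:
δQ/Q = √((δw/w)² + (-2·δz/z)² + (-2·δa/a)²) = √(0.0127 + 0.0314 + 0.00203) = 0.215
Q = 6.51e-05, so δQ = 0.215 × 6.51e-05 = 1.4e-05.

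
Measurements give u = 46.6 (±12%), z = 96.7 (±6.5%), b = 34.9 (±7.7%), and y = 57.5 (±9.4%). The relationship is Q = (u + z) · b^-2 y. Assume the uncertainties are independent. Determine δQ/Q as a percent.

19.0%

Let w = u + z = 143. δw = √(δu² + δz²) = √(31.3 + 39.5) = 8.41, so δw/w = 0.0587.
Q is then a monomial in w, b, y:
δQ/Q = √((δw/w)² + (-2·δb/b)² + (1·δy/y)²) = √(0.00345 + 0.0237 + 0.00884) = 0.190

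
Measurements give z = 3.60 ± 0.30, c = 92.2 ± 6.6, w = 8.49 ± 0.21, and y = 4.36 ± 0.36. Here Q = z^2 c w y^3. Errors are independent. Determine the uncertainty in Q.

2.59e+05

Q is a product of powers, so relative uncertainties combine in quadrature:
  (2·δz/z)² = (2×0.0833)² = 0.0278;  (1·δc/c)² = (1×0.0716)² = 0.00512;  (1·δw/w)² = (1×0.0247)² = 0.000612;  (3·δy/y)² = (3×0.0826)² = 0.0614
δQ/Q = √(0.0949) = 0.308
Q = 8.41e+05, so δQ = 0.308 × 8.41e+05 = 2.59e+05.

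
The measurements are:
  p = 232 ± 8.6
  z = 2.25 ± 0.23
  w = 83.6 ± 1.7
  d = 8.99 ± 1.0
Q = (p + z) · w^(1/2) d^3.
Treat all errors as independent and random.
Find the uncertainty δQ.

5.23e+05

Let u = p + z = 234. δu = √(δp² + δz²) = √(74.0 + 0.0529) = 8.60, so δu/u = 0.0367.
Q is then a monomial in u, w, d:
δQ/Q = √((δu/u)² + (½·δw/w)² + (3·δd/d)²) = √(0.00135 + 0.000103 + 0.111) = 0.336
Q = 1.56e+06, so δQ = 0.336 × 1.56e+06 = 5.23e+05.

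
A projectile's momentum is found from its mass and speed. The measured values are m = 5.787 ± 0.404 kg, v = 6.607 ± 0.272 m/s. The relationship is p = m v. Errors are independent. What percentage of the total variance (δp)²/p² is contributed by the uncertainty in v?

(δp/p)² = (1·δm/m)² + (1·δv/v)²
  m term: (1×0.0698)² = 0.00487
  v term: (1×0.0412)² = 0.00169
Total = 0.00657. Share from v = 0.00169/0.00657 = 0.258.

25.8%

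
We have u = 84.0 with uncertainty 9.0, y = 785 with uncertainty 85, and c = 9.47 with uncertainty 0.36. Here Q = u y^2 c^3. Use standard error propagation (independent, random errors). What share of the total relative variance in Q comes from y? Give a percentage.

(δQ/Q)² = (1·δu/u)² + (2·δy/y)² + (3·δc/c)²
  u term: (1×0.107)² = 0.0115
  y term: (2×0.108)² = 0.0469
  c term: (3×0.0380)² = 0.0130
Total = 0.0714. Share from y = 0.0469/0.0714 = 0.657.

65.7%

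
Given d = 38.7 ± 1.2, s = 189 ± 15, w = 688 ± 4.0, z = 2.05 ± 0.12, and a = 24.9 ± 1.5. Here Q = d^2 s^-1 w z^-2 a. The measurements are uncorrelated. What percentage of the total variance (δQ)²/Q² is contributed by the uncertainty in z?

49.8%

(δQ/Q)² = (2·δd/d)² + (-1·δs/s)² + (1·δw/w)² + (-2·δz/z)² + (1·δa/a)²
  d term: (2×0.0310)² = 0.00385
  s term: (-1×0.0794)² = 0.00630
  w term: (1×0.00581)² = 3.38e-05
  z term: (-2×0.0585)² = 0.0137
  a term: (1×0.0602)² = 0.00363
Total = 0.0275. Share from z = 0.0137/0.0275 = 0.498.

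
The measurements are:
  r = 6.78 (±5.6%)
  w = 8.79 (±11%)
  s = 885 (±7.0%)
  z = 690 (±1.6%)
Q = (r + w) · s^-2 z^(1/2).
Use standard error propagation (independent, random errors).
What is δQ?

8.11e-05

Let u = r + w = 15.6. δu = √(δr² + δw²) = √(0.144 + 0.935) = 1.04, so δu/u = 0.0667.
Q is then a monomial in u, s, z:
δQ/Q = √((δu/u)² + (-2·δs/s)² + (½·δz/z)²) = √(0.00445 + 0.0196 + 6.4e-05) = 0.155
Q = 0.000522, so δQ = 0.155 × 0.000522 = 8.11e-05.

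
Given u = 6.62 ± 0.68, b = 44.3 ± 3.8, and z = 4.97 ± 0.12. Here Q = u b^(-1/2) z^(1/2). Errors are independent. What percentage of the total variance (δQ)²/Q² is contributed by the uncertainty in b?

14.7%

(δQ/Q)² = (1·δu/u)² + (−½·δb/b)² + (½·δz/z)²
  u term: (1×0.103)² = 0.0106
  b term: (-0.5×0.0858)² = 0.00184
  z term: (0.5×0.0241)² = 0.000146
Total = 0.0125. Share from b = 0.00184/0.0125 = 0.147.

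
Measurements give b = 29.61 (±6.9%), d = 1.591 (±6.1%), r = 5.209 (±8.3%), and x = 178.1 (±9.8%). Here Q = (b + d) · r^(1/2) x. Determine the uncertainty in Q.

1590

Let u = b + d = 31.20. δu = √(δb² + δd²) = √(4.17 + 0.00942) = 2.05, so δu/u = 0.0656.
Q is then a monomial in u, r, x:
δQ/Q = √((δu/u)² + (½·δr/r)² + (1·δx/x)²) = √(0.00430 + 0.00172 + 0.00960) = 0.125
Q = 12680, so δQ = 0.125 × 12680 = 1590.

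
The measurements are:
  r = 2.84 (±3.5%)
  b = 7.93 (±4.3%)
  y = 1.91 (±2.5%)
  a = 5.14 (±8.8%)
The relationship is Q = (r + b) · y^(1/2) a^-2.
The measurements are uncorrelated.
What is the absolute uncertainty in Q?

0.101

Let u = r + b = 10.8. δu = √(δr² + δb²) = √(0.00988 + 0.116) = 0.355, so δu/u = 0.0330.
Q is then a monomial in u, y, a:
δQ/Q = √((δu/u)² + (½·δy/y)² + (-2·δa/a)²) = √(0.00109 + 0.000156 + 0.0310) = 0.179
Q = 0.563, so δQ = 0.179 × 0.563 = 0.101.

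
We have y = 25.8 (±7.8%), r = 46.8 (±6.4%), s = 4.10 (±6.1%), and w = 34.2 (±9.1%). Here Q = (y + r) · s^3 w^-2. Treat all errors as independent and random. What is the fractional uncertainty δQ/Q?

0.263

Let u = y + r = 72.6. δu = √(δy² + δr²) = √(4.05 + 8.97) = 3.61, so δu/u = 0.0497.
Q is then a monomial in u, s, w:
δQ/Q = √((δu/u)² + (3·δs/s)² + (-2·δw/w)²) = √(0.00247 + 0.0335 + 0.0331) = 0.263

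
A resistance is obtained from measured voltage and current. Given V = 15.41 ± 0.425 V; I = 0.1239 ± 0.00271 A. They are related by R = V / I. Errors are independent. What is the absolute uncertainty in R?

Relative error in a monomial: (δR/R)² = Σ (nᵢ · δxᵢ/xᵢ)².
  (1·δV/V)² = (1×0.0276)² = 0.000761;  (-1·δI/I)² = (-1×0.0219)² = 0.000478
δR/R = √(0.00124) = 0.0352
R = 124.4 Ω, so δR = 0.0352 × 124.4 = 4.38 Ω.

4.38 Ω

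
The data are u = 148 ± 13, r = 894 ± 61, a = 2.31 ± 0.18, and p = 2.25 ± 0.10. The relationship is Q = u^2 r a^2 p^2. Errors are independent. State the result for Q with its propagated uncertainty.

Since Q is a product/quotient, work with relative uncertainties:
  (2·δu/u)² = (2×0.0878)² = 0.0309;  (1·δr/r)² = (1×0.0682)² = 0.00466;  (2·δa/a)² = (2×0.0779)² = 0.0243;  (2·δp/p)² = (2×0.0444)² = 0.00790
δQ/Q = √(0.0677) = 0.260
Q = 5.29e+08, so δQ = 0.260 × 5.29e+08 = 1.38e+08.

(5.29 ± 1.38) × 10^8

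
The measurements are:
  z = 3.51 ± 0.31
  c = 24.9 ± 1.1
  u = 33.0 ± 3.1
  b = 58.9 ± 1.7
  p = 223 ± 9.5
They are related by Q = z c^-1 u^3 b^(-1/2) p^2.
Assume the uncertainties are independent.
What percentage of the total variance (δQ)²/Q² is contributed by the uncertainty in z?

(δQ/Q)² = (1·δz/z)² + (-1·δc/c)² + (3·δu/u)² + (−½·δb/b)² + (2·δp/p)²
  z term: (1×0.0883)² = 0.00780
  c term: (-1×0.0442)² = 0.00195
  u term: (3×0.0939)² = 0.0794
  b term: (-0.5×0.0289)² = 0.000208
  p term: (2×0.0426)² = 0.00726
Total = 0.0966. Share from z = 0.00780/0.0966 = 0.0807.

8.07%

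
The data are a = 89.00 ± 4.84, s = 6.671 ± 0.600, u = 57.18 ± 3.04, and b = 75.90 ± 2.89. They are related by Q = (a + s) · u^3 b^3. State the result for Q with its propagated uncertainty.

(7.821 ± 1.59) × 10^12

Let w = a + s = 95.67. δw = √(δa² + δs²) = √(23.4 + 0.360) = 4.88, so δw/w = 0.0510.
Q is then a monomial in w, u, b:
δQ/Q = √((δw/w)² + (3·δu/u)² + (3·δb/b)²) = √(0.00260 + 0.0254 + 0.0130) = 0.203
Q = 7.821e+12, so δQ = 0.203 × 7.821e+12 = 1.59e+12.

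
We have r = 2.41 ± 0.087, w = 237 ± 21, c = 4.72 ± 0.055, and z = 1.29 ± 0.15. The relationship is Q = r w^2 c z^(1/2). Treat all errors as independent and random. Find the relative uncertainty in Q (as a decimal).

0.190

For a monomial Q ∝ r, w^2, c, z^(1/2), fractional errors add in quadrature:
  (1·δr/r)² = (1×0.0361)² = 0.00130;  (2·δw/w)² = (2×0.0886)² = 0.0314;  (1·δc/c)² = (1×0.0117)² = 0.000136;  (½·δz/z)² = (0.5×0.116)² = 0.00338
δQ/Q = √(0.0362) = 0.190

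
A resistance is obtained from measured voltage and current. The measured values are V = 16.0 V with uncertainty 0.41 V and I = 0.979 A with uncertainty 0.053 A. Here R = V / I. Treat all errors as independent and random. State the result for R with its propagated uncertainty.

Relative error in a monomial: (δR/R)² = Σ (nᵢ · δxᵢ/xᵢ)².
  (1·δV/V)² = (1×0.0256)² = 0.000657;  (-1·δI/I)² = (-1×0.0541)² = 0.00293
δR/R = √(0.00359) = 0.0599
R = 16.3 Ω, so δR = 0.0599 × 16.3 = 0.979 Ω.

16.3 ± 0.979 Ω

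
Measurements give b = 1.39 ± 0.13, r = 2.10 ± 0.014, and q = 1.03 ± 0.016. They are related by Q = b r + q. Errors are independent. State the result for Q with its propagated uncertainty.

3.95 ± 0.274

Let p = b·r = 2.92. δp/p = √((1·δb/b)² + (1·δr/r)²) = √(0.00875 + 4.44e-05) = 0.0938, so δp = 0.274.
Q = p + q: δQ = √(δp² + δq²) = √(0.0749 + 0.000256) = 0.274
Q = 3.95.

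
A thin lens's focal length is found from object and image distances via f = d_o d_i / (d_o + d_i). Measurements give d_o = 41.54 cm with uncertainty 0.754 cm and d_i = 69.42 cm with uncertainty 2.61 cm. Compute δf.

0.470 cm

∂f/∂d_o = (d_i/(d_o+d_i))² = 0.391;  ∂f/∂d_i = (d_o/(d_o+d_i))² = 0.140
δf = √((∂f/∂d_o · δd_o)² + (∂f/∂d_i · δd_i)²) = √(0.0871 + 0.134) = 0.470 cm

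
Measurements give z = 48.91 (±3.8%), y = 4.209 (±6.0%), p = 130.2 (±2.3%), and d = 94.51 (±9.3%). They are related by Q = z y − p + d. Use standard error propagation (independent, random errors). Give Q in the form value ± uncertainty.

170.2 ± 17.3

Let w = z·y = 205.9. δw/w = √((1·δz/z)² + (1·δy/y)²) = √(0.00144 + 0.00360) = 0.0710, so δw = 14.6.
Q = w − p + d: δQ = √(δw² + δp² + δd²) = √(214 + 8.97 + 77.3) = 17.3
Q = 170.2.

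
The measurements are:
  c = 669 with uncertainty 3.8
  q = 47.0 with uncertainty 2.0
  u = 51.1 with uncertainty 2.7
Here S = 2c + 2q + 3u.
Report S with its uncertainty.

Sums and differences: (δS)² = Σ (cᵢ δxᵢ)².
  (2·δc)² = 57.8;  (2·δq)² = 16.0;  (3·δu)² = 65.6
δS = √(139) = 11.8
S = 1590.

1590 ± 11.8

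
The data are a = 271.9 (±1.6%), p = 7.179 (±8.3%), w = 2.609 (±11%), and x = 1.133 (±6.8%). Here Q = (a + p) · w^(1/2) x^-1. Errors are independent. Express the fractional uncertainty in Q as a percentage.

Let u = a + p = 279.1. δu = √(δa² + δp²) = √(18.9 + 0.355) = 4.39, so δu/u = 0.0157.
Q is then a monomial in u, w, x:
δQ/Q = √((δu/u)² + (½·δw/w)² + (-1·δx/x)²) = √(0.000248 + 0.00303 + 0.00462) = 0.0889

8.89%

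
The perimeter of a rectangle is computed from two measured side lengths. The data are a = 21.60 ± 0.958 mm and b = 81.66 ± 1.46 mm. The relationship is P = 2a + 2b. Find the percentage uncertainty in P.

P is a linear combination, so absolute uncertainties add in quadrature:
  (2·δa)² = 3.67;  (2·δb)² = 8.53
δP = √(12.2) = 3.49 mm
P = 206.5 mm, so δP/P = 3.49/206.5 = 0.0169.

1.69%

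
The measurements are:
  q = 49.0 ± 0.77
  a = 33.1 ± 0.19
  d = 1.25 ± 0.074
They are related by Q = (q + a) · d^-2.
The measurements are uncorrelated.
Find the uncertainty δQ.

6.24

Let u = q + a = 82.1. δu = √(δq² + δa²) = √(0.593 + 0.0361) = 0.793, so δu/u = 0.00966.
Q is then a monomial in u, d:
δQ/Q = √((δu/u)² + (-2·δd/d)²) = √(9.33e-05 + 0.0140) = 0.119
Q = 52.5, so δQ = 0.119 × 52.5 = 6.24.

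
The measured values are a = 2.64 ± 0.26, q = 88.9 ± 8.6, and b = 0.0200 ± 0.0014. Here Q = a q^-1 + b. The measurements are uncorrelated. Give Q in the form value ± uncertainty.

0.0497 ± 0.00433

Let p = a·q^-1 = 0.0297. δp/p = √((1·δa/a)² + (-1·δq/q)²) = √(0.00970 + 0.00936) = 0.138, so δp = 0.00410.
Q = p + b: δQ = √(δp² + δb²) = √(1.68e-05 + 1.96e-06) = 0.00433
Q = 0.0497.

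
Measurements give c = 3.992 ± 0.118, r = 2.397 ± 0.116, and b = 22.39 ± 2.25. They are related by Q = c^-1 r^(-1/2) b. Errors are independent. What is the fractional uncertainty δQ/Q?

0.108

Since Q is a product/quotient, work with relative uncertainties:
  (-1·δc/c)² = (-1×0.0296)² = 0.000874;  (−½·δr/r)² = (-0.5×0.0484)² = 0.000585;  (1·δb/b)² = (1×0.100)² = 0.0101
δQ/Q = √(0.0116) = 0.108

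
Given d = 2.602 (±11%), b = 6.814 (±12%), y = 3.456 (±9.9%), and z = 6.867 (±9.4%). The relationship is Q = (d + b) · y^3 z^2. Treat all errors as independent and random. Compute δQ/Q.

0.363

Let u = d + b = 9.416. δu = √(δd² + δb²) = √(0.0819 + 0.669) = 0.866, so δu/u = 0.0920.
Q is then a monomial in u, y, z:
δQ/Q = √((δu/u)² + (3·δy/y)² + (2·δz/z)²) = √(0.00847 + 0.0882 + 0.0353) = 0.363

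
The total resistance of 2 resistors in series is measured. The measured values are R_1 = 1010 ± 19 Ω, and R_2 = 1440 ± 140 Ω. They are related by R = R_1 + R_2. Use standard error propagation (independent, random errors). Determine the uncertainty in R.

141 Ω

Each term contributes (cᵢ δxᵢ)² to (δR)²:
  (δR_1)² = 361;  (δR_2)² = 19600
δR = √(20000) = 141 Ω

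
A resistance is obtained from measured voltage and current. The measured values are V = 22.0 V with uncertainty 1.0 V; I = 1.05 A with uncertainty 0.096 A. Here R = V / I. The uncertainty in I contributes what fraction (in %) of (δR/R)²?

(δR/R)² = (1·δV/V)² + (-1·δI/I)²
  V term: (1×0.0455)² = 0.00207
  I term: (-1×0.0914)² = 0.00836
Total = 0.0104. Share from I = 0.00836/0.0104 = 0.802.

80.2%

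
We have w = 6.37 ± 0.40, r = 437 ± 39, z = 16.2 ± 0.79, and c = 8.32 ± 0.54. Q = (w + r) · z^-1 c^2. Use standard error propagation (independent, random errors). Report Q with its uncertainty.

Let u = w + r = 443. δu = √(δw² + δr²) = √(0.160 + 1520) = 39.0, so δu/u = 0.0880.
Q is then a monomial in u, z, c:
δQ/Q = √((δu/u)² + (-1·δz/z)² + (2·δc/c)²) = √(0.00774 + 0.00238 + 0.0169) = 0.164
Q = 1890, so δQ = 0.164 × 1890 = 311.

1890 ± 311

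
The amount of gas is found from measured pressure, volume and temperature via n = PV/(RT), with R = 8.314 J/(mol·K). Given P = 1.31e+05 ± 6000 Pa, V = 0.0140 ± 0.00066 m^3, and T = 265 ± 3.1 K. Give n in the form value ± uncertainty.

Since n is a product/quotient, work with relative uncertainties:
  (1·δP/P)² = (1×0.0458)² = 0.00210;  (1·δV/V)² = (1×0.0471)² = 0.00222;  (-1·δT/T)² = (-1×0.0117)² = 0.000137
δn/n = √(0.00446) = 0.0668
n = 0.832 mol, so δn = 0.0668 × 0.832 = 0.0556 mol.

0.832 ± 0.0556 mol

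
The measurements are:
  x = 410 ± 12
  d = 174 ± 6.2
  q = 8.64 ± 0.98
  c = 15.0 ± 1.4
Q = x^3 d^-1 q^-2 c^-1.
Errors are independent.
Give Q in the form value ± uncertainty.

354 ± 93.0

Each factor contributes (exponent × relative error)² to (δQ/Q)²:
  (3·δx/x)² = (3×0.0293)² = 0.00771;  (-1·δd/d)² = (-1×0.0356)² = 0.00127;  (-2·δq/q)² = (-2×0.113)² = 0.0515;  (-1·δc/c)² = (-1×0.0933)² = 0.00871
δQ/Q = √(0.0692) = 0.263
Q = 354, so δQ = 0.263 × 354 = 93.0.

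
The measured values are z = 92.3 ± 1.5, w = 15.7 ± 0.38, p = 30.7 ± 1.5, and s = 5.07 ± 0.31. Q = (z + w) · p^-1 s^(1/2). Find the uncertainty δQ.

0.470

Let u = z + w = 108. δu = √(δz² + δw²) = √(2.25 + 0.144) = 1.55, so δu/u = 0.0143.
Q is then a monomial in u, p, s:
δQ/Q = √((δu/u)² + (-1·δp/p)² + (½·δs/s)²) = √(0.000205 + 0.00239 + 0.000935) = 0.0594
Q = 7.92, so δQ = 0.0594 × 7.92 = 0.470.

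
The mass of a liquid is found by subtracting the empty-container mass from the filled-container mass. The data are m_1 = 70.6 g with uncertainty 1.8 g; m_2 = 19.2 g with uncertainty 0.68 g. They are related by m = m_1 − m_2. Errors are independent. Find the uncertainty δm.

m is a linear combination, so absolute uncertainties add in quadrature:
  (δm_1)² = 3.24;  (δm_2)² = 0.462
δm = √(3.70) = 1.92 g

1.92 g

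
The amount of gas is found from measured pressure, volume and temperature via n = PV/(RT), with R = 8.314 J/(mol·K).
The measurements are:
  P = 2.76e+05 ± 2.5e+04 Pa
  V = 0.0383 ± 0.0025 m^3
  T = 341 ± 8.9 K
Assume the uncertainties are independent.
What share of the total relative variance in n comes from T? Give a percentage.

5.18%

(δn/n)² = (1·δP/P)² + (1·δV/V)² + (-1·δT/T)²
  P term: (1×0.0906)² = 0.00820
  V term: (1×0.0653)² = 0.00426
  T term: (-1×0.0261)² = 0.000681
Total = 0.0131. Share from T = 0.000681/0.0131 = 0.0518.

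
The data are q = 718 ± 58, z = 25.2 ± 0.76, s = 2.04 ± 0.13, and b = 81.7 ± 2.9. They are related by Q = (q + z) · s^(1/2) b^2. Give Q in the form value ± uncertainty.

(7.09 ± 0.781) × 10^6

Let u = q + z = 743. δu = √(δq² + δz²) = √(3360 + 0.578) = 58.0, so δu/u = 0.0780.
Q is then a monomial in u, s, b:
δQ/Q = √((δu/u)² + (½·δs/s)² + (2·δb/b)²) = √(0.00609 + 0.00102 + 0.00504) = 0.110
Q = 7.09e+06, so δQ = 0.110 × 7.09e+06 = 7.81e+05.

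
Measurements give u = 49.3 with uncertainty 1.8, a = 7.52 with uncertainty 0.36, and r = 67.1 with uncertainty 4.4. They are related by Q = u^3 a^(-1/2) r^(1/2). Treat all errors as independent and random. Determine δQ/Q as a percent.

11.7%

Since Q is a product/quotient, work with relative uncertainties:
  (3·δu/u)² = (3×0.0365)² = 0.0120;  (−½·δa/a)² = (-0.5×0.0479)² = 0.000573;  (½·δr/r)² = (0.5×0.0656)² = 0.00107
δQ/Q = √(0.0136) = 0.117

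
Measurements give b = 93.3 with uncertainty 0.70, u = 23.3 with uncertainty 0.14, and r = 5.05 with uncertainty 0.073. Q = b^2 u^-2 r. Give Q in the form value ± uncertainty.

Since Q is a product/quotient, work with relative uncertainties:
  (2·δb/b)² = (2×0.00750)² = 0.000225;  (-2·δu/u)² = (-2×0.00601)² = 0.000144;  (1·δr/r)² = (1×0.0145)² = 0.000209
δQ/Q = √(0.000579) = 0.0241
Q = 81.0, so δQ = 0.0241 × 81.0 = 1.95.

81.0 ± 1.95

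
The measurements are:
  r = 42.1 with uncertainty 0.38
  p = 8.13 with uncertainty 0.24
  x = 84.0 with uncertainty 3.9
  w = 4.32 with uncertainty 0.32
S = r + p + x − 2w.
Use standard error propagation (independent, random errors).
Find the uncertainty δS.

3.98

Each term contributes (cᵢ δxᵢ)² to (δS)²:
  (δr)² = 0.144;  (δp)² = 0.0576;  (δx)² = 15.2;  (2·δw)² = 0.410
δS = √(15.8) = 3.98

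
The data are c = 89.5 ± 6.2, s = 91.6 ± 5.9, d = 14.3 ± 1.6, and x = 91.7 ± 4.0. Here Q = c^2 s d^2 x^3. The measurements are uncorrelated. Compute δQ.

3.48e+13

Q is a product of powers, so relative uncertainties combine in quadrature:
  (2·δc/c)² = (2×0.0693)² = 0.0192;  (1·δs/s)² = (1×0.0644)² = 0.00415;  (2·δd/d)² = (2×0.112)² = 0.0501;  (3·δx/x)² = (3×0.0436)² = 0.0171
δQ/Q = √(0.0905) = 0.301
Q = 1.16e+14, so δQ = 0.301 × 1.16e+14 = 3.48e+13.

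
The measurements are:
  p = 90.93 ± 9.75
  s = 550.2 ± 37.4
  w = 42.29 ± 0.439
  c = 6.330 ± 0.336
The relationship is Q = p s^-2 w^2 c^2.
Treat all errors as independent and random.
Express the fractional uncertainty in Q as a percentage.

20.4%

Q is a product of powers, so relative uncertainties combine in quadrature:
  (1·δp/p)² = (1×0.107)² = 0.0115;  (-2·δs/s)² = (-2×0.0680)² = 0.0185;  (2·δw/w)² = (2×0.0104)² = 0.000431;  (2·δc/c)² = (2×0.0531)² = 0.0113
δQ/Q = √(0.0417) = 0.204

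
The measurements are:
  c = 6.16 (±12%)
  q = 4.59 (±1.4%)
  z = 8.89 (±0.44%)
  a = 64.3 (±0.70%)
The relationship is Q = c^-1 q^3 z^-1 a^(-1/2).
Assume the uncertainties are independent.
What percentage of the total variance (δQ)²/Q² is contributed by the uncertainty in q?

10.9%

(δQ/Q)² = (-1·δc/c)² + (3·δq/q)² + (-1·δz/z)² + (−½·δa/a)²
  c term: (-1×0.120)² = 0.0144
  q term: (3×0.0140)² = 0.00176
  z term: (-1×0.00440)² = 1.94e-05
  a term: (-0.5×0.00700)² = 1.22e-05
Total = 0.0162. Share from q = 0.00176/0.0162 = 0.109.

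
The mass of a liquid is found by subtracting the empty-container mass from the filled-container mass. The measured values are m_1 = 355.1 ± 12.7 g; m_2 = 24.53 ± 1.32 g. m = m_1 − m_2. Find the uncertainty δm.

Each term contributes (cᵢ δxᵢ)² to (δm)²:
  (δm_1)² = 161;  (δm_2)² = 1.74
δm = √(163) = 12.8 g

12.8 g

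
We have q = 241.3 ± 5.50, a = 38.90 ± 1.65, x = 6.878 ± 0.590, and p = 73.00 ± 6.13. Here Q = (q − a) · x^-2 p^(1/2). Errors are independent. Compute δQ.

6.54

Let u = q − a = 202.4. δu = √(δq² + δa²) = √(30.2 + 2.72) = 5.74, so δu/u = 0.0284.
Q is then a monomial in u, x, p:
δQ/Q = √((δu/u)² + (-2·δx/x)² + (½·δp/p)²) = √(0.000805 + 0.0294 + 0.00176) = 0.179
Q = 36.56, so δQ = 0.179 × 36.56 = 6.54.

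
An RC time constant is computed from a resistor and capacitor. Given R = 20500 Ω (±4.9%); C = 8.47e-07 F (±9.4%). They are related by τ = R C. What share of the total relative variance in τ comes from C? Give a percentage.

(δτ/τ)² = (1·δR/R)² + (1·δC/C)²
  R term: (1×0.0490)² = 0.00240
  C term: (1×0.0940)² = 0.00884
Total = 0.0112. Share from C = 0.00884/0.0112 = 0.786.

78.6%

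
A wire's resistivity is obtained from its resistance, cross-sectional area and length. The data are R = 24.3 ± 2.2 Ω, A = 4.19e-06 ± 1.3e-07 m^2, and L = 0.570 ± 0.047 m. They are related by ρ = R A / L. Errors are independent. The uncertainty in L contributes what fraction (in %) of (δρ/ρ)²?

(δρ/ρ)² = (1·δR/R)² + (1·δA/A)² + (-1·δL/L)²
  R term: (1×0.0905)² = 0.00820
  A term: (1×0.0310)² = 0.000963
  L term: (-1×0.0825)² = 0.00680
Total = 0.0160. Share from L = 0.00680/0.0160 = 0.426.

42.6%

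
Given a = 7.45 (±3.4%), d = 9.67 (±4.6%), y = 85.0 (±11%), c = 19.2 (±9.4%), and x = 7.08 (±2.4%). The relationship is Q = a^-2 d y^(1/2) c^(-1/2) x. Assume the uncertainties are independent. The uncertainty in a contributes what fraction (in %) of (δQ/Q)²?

36.8%

(δQ/Q)² = (-2·δa/a)² + (1·δd/d)² + (½·δy/y)² + (−½·δc/c)² + (1·δx/x)²
  a term: (-2×0.0340)² = 0.00462
  d term: (1×0.0460)² = 0.00212
  y term: (0.5×0.110)² = 0.00302
  c term: (-0.5×0.0940)² = 0.00221
  x term: (1×0.0240)² = 0.000576
Total = 0.0126. Share from a = 0.00462/0.0126 = 0.368.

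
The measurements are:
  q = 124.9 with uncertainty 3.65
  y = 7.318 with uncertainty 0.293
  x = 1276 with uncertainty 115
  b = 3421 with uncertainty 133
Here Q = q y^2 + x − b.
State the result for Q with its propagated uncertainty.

4544 ± 597

Let p = q·y^2 = 6689. δp/p = √((1·δq/q)² + (2·δy/y)²) = √(0.000854 + 0.00641) = 0.0852, so δp = 570.
Q = p + x − b: δQ = √(δp² + δx² + δb²) = √(3.25e+05 + 13200 + 17700) = 597
Q = 4544.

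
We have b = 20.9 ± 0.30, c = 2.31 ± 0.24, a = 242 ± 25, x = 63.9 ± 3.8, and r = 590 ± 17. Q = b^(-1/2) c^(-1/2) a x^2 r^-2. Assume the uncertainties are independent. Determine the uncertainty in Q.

0.0718

Q is a product of powers, so relative uncertainties combine in quadrature:
  (−½·δb/b)² = (-0.5×0.0144)² = 5.15e-05;  (−½·δc/c)² = (-0.5×0.104)² = 0.00270;  (1·δa/a)² = (1×0.103)² = 0.0107;  (2·δx/x)² = (2×0.0595)² = 0.0141;  (-2·δr/r)² = (-2×0.0288)² = 0.00332
δQ/Q = √(0.0309) = 0.176
Q = 0.409, so δQ = 0.176 × 0.409 = 0.0718.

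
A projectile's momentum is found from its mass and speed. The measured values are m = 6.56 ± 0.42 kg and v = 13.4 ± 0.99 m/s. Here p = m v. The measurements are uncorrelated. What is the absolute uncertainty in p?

8.59 kg·m/s

Relative error in a monomial: (δp/p)² = Σ (nᵢ · δxᵢ/xᵢ)².
  (1·δm/m)² = (1×0.0640)² = 0.00410;  (1·δv/v)² = (1×0.0739)² = 0.00546
δp/p = √(0.00956) = 0.0978
p = 87.9 kg·m/s, so δp = 0.0978 × 87.9 = 8.59 kg·m/s.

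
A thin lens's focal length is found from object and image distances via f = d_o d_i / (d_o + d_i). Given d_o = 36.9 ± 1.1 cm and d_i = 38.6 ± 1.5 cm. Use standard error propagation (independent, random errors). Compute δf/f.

∂f/∂d_o = (d_i/(d_o+d_i))² = 0.261;  ∂f/∂d_i = (d_o/(d_o+d_i))² = 0.239
δf = √((∂f/∂d_o · δd_o)² + (∂f/∂d_i · δd_i)²) = √(0.0827 + 0.128) = 0.459 cm
f = 18.9 cm, so δf/f = 0.459/18.9 = 0.0244.

0.0244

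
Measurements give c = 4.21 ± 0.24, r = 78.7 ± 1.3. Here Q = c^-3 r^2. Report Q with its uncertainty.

For a monomial Q ∝ c^-3, r^2, fractional errors add in quadrature:
  (-3·δc/c)² = (-3×0.0570)² = 0.0292;  (2·δr/r)² = (2×0.0165)² = 0.00109
δQ/Q = √(0.0303) = 0.174
Q = 83.0, so δQ = 0.174 × 83.0 = 14.5.

83.0 ± 14.5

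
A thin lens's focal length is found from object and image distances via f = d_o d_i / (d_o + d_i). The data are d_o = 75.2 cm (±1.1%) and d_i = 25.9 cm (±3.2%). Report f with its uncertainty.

∂f/∂d_o = (d_i/(d_o+d_i))² = 0.0656;  ∂f/∂d_i = (d_o/(d_o+d_i))² = 0.553
δf = √((∂f/∂d_o · δd_o)² + (∂f/∂d_i · δd_i)²) = √(0.00295 + 0.210) = 0.462 cm
f = 19.3 cm.

19.3 ± 0.462 cm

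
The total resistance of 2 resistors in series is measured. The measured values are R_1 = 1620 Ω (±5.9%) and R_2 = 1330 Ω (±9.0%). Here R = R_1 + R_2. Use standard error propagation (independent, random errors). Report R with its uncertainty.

Absolute uncertainties add in quadrature for a linear combination:
  (δR_1)² = 9140;  (δR_2)² = 14300
δR = √(23500) = 153 Ω
R = 2950 Ω.

2950 ± 153 Ω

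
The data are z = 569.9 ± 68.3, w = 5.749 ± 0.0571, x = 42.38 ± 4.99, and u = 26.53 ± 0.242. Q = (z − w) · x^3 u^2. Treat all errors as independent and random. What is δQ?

1.13e+10

Let h = z − w = 564.2. δh = √(δz² + δw²) = √(4660 + 0.00326) = 68.3, so δh/h = 0.121.
Q is then a monomial in h, x, u:
δQ/Q = √((δh/h)² + (3·δx/x)² + (2·δu/u)²) = √(0.0147 + 0.125 + 0.000333) = 0.374
Q = 3.022e+10, so δQ = 0.374 × 3.022e+10 = 1.13e+10.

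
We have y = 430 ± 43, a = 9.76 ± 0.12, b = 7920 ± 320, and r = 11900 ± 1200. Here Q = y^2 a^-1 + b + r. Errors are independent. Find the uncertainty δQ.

Let p = y^2·a^-1 = 18900. δp/p = √((2·δy/y)² + (-1·δa/a)²) = √(0.0400 + 0.000151) = 0.200, so δp = 3800.
Q = p + b + r: δQ = √(δp² + δb² + δr²) = √(1.44e+07 + 1.02e+05 + 1.44e+06) = 3990

3990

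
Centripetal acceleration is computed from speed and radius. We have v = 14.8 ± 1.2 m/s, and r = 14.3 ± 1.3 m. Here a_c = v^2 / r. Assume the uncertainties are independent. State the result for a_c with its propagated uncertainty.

For a monomial a_c ∝ v^2, r^-1, fractional errors add in quadrature:
  (2·δv/v)² = (2×0.0811)² = 0.0263;  (-1·δr/r)² = (-1×0.0909)² = 0.00826
δa_c/a_c = √(0.0346) = 0.186
a_c = 15.3 m/s^2, so δa_c = 0.186 × 15.3 = 2.85 m/s^2.

15.3 ± 2.85 m/s^2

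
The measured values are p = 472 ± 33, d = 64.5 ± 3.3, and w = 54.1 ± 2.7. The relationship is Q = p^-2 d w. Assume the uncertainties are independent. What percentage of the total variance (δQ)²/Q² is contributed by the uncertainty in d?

(δQ/Q)² = (-2·δp/p)² + (1·δd/d)² + (1·δw/w)²
  p term: (-2×0.0699)² = 0.0196
  d term: (1×0.0512)² = 0.00262
  w term: (1×0.0499)² = 0.00249
Total = 0.0247. Share from d = 0.00262/0.0247 = 0.106.

10.6%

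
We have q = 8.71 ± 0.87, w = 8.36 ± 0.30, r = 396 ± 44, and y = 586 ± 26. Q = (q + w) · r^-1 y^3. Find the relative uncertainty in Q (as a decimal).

Let u = q + w = 17.1. δu = √(δq² + δw²) = √(0.757 + 0.0900) = 0.920, so δu/u = 0.0539.
Q is then a monomial in u, r, y:
δQ/Q = √((δu/u)² + (-1·δr/r)² + (3·δy/y)²) = √(0.00291 + 0.0123 + 0.0177) = 0.182

0.182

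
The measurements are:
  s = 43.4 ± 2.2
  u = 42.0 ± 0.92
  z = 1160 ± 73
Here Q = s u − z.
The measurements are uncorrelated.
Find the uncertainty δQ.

124

Let p = s·u = 1820. δp/p = √((1·δs/s)² + (1·δu/u)²) = √(0.00257 + 0.000480) = 0.0552, so δp = 101.
Q = p − z: δQ = √(δp² + δz²) = √(10100 + 5330) = 124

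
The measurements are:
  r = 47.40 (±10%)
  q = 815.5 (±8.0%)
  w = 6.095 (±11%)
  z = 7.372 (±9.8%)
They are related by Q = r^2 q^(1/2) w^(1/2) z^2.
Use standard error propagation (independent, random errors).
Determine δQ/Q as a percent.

Relative error in a monomial: (δQ/Q)² = Σ (nᵢ · δxᵢ/xᵢ)².
  (2·δr/r)² = (2×0.100)² = 0.0400;  (½·δq/q)² = (0.5×0.0800)² = 0.00160;  (½·δw/w)² = (0.5×0.110)² = 0.00302;  (2·δz/z)² = (2×0.0980)² = 0.0384
δQ/Q = √(0.0830) = 0.288

28.8%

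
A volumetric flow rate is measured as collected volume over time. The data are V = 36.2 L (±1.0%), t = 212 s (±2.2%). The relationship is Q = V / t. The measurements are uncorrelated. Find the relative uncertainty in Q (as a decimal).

Relative error in a monomial: (δQ/Q)² = Σ (nᵢ · δxᵢ/xᵢ)².
  (1·δV/V)² = (1×0.0100)² = 0.000100;  (-1·δt/t)² = (-1×0.0220)² = 0.000484
δQ/Q = √(0.000584) = 0.0242

0.0242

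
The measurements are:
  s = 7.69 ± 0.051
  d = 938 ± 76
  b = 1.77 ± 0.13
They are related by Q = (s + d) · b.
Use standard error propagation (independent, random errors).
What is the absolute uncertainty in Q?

Let u = s + d = 946. δu = √(δs² + δd²) = √(0.00260 + 5780) = 76.0, so δu/u = 0.0804.
Q is then a monomial in u, b:
δQ/Q = √((δu/u)² + (1·δb/b)²) = √(0.00646 + 0.00539) = 0.109
Q = 1670, so δQ = 0.109 × 1670 = 182.

182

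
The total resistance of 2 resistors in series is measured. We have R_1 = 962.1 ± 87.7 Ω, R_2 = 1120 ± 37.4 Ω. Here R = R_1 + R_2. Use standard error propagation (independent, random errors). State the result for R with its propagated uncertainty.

2082 ± 95.3 Ω

For a sum/difference, combine absolute errors in quadrature:
  (δR_1)² = 7690;  (δR_2)² = 1400
δR = √(9090) = 95.3 Ω
R = 2082 Ω.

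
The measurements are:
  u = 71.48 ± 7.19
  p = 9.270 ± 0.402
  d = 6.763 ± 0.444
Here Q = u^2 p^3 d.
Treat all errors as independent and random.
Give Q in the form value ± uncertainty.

(2.753 ± 0.684) × 10^7

Q is a product of powers, so relative uncertainties combine in quadrature:
  (2·δu/u)² = (2×0.101)² = 0.0405;  (3·δp/p)² = (3×0.0434)² = 0.0169;  (1·δd/d)² = (1×0.0657)² = 0.00431
δQ/Q = √(0.0617) = 0.248
Q = 2.753e+07, so δQ = 0.248 × 2.753e+07 = 6.84e+06.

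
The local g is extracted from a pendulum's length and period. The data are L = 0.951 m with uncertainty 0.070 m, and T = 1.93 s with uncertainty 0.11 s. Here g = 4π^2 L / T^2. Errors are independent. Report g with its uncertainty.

10.1 ± 1.37 m/s^2

g is a product of powers, so relative uncertainties combine in quadrature:
  (1·δL/L)² = (1×0.0736)² = 0.00542;  (-2·δT/T)² = (-2×0.0570)² = 0.0130
δg/g = √(0.0184) = 0.136
g = 10.1 m/s^2, so δg = 0.136 × 10.1 = 1.37 m/s^2.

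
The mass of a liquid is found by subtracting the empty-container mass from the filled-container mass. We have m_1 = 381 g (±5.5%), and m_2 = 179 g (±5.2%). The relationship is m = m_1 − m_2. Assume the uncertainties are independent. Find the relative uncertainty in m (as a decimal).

Sums and differences: (δm)² = Σ (cᵢ δxᵢ)².
  (δm_1)² = 439;  (δm_2)² = 86.6
δm = √(526) = 22.9 g
m = 202 g, so δm/m = 22.9/202 = 0.114.

0.114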